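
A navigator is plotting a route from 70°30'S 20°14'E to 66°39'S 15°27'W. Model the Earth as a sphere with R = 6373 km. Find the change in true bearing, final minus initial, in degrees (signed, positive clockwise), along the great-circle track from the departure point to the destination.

At departure: θ₁ = atan2(sin Δλ cos φ₂, cos φ₁ sin φ₂ − sin φ₁ cos φ₂ cos Δλ) = 269.26°
At arrival: θ₂ = atan2(sin Δλ cos φ₁, −cos φ₂ sin φ₁ + sin φ₂ cos φ₁ cos Δλ) = 302.63°
Δθ = θ₂ − θ₁ = +33.4°

+33.4°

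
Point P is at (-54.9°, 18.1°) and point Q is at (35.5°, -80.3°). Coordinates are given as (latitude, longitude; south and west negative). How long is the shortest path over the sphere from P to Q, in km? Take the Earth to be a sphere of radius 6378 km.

cos σ = sin φ₁ sin φ₂ + cos φ₁ cos φ₂ cos Δλ
      = sin(-54.90°)sin(35.50°) + cos(-54.90°)cos(35.50°)cos(-98.40°) = -0.5435
σ = 122.921° → d = Rσ = 6378·2.14538 = 13683 km

13683 km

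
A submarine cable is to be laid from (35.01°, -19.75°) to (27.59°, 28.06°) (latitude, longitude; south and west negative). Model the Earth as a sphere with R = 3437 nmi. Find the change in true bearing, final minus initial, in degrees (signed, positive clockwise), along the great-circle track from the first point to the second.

Initial bearing θ₁ = atan2(sin Δλ cos φ₂, cos φ₁ sin φ₂ − sin φ₁ cos φ₂ cos Δλ) = 86.70°
Final bearing θ₂ = (initial bearing from the destination back to the start) + 180° = 112.69°
Δθ = θ₂ − θ₁ = +26.0°

+26.0°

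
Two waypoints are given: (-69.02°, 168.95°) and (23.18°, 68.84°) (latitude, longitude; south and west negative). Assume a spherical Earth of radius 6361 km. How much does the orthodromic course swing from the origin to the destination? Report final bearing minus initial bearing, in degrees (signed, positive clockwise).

+67.7°

Initial bearing θ₁ = atan2(sin Δλ cos φ₂, cos φ₁ sin φ₂ − sin φ₁ cos φ₂ cos Δλ) = 269.38°
Final bearing θ₂ = (initial bearing from the destination back to the start) + 180° = 337.08°
Δθ = θ₂ − θ₁ = +67.7°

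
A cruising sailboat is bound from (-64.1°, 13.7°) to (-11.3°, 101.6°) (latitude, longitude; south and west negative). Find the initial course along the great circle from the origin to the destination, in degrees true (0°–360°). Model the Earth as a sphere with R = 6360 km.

θ = atan2( sin Δλ·cos φ₂ ,  cos φ₁ sin φ₂ − sin φ₁ cos φ₂ cos Δλ )
  = atan2(+0.9800, -0.0533) = 93.11°

93.1°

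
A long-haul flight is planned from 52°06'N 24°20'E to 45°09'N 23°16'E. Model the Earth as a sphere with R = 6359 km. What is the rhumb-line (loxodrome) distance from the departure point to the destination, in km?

775 km

Rhumb course C = atan2(Δλ, Δψ) with Δψ = ln[tan(π/4+φ₂/2)/tan(π/4+φ₁/2)] = -0.1839, Δλ = -0.0186 → C = 185.78°
d = R·|Δφ| / |cos C| = 6359·0.12130 / 0.99492 = 775 km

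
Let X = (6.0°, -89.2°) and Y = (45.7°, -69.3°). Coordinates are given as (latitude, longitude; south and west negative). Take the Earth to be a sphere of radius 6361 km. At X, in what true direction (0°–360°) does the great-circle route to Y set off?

N = sin Δλ·cos φ₂ = +0.2377;  D = cos φ₁ sin φ₂ − sin φ₁ cos φ₂ cos Δλ = +0.6431
initial course = atan2(N, D) = 20.29°

20.3°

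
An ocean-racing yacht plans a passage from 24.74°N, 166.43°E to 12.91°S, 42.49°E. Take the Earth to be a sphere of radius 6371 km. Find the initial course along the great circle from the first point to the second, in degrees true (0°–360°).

271.8°

N = sin Δλ·cos φ₂ = -0.8087;  D = cos φ₁ sin φ₂ − sin φ₁ cos φ₂ cos Δλ = +0.0248
initial course = atan2(N, D) = 271.76°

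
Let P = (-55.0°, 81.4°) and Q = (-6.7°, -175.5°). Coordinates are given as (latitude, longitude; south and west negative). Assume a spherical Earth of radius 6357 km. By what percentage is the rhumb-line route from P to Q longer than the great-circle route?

Great circle: σ = 1.6043 rad → d_gc = Rσ = 10198.8 km
Rhumb: Δφ = +0.8430, Δλ = +1.7994, Δψ = +1.0370, q = Δφ/Δψ = 0.8129 → d_rh = R√(Δφ²+q²Δλ²) = 10732.4 km
Excess = (10732.4 − 10198.8) / 10198.8 = 533.6 / 10198.8 = 5.23% ≈ 5.2%

5.2%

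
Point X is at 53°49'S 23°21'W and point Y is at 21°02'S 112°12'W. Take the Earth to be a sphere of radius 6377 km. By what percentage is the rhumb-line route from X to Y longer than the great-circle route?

4.6%

Great circle: σ = 1.2653 rad → d_gc = Rσ = 8068.9 km
Rhumb: Δφ = +0.5722, Δλ = -1.5507, Δψ = +0.7431, q = Δφ/Δψ = 0.7700 → d_rh = R√(Δφ²+q²Δλ²) = 8443.4 km
Excess = (8443.4 − 8068.9) / 8068.9 = 374.5 / 8068.9 = 4.64% ≈ 4.6%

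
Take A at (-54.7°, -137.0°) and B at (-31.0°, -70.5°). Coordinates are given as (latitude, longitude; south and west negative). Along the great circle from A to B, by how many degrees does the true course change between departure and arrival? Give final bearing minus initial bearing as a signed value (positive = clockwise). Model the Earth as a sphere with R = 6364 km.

-49.0°

Initial bearing θ₁ = atan2(sin Δλ cos φ₂, cos φ₁ sin φ₂ − sin φ₁ cos φ₂ cos Δλ) = 91.36°
Final bearing θ₂ = (initial bearing from the destination back to the start) + 180° = 42.37°
Δθ = θ₂ − θ₁ = -49.0°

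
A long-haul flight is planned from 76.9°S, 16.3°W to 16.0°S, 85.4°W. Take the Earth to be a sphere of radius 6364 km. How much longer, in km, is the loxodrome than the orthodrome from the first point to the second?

Great circle: cos σ = sin φ₁ sin φ₂ + cos φ₁ cos φ₂ cos Δλ,  σ = 1.2173 rad → d_gc = 7746.8 km
Rhumb line: Δψ = +1.8814, q = Δφ/Δψ = 0.5649, d_rh = R√(Δφ²+q²Δλ²) = 8034.7 km
Excess = 8034.7 − 7746.8 = 287.9 ≈ 288 km

288 km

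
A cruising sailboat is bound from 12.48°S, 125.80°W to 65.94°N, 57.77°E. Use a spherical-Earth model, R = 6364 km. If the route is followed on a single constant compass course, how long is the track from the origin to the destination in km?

Rhumb course C = atan2(Δλ, Δψ) with Δψ = ln[tan(π/4+φ₂/2)/tan(π/4+φ₁/2)] = +1.7655, Δλ = -3.0793 → C = 299.83°
d = R·|Δφ| / |cos C| = 6364·1.36869 / 0.49740 = 17512 km

17512 km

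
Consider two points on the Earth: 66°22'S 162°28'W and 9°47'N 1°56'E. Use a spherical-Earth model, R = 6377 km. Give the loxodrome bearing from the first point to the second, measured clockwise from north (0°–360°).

58.8°

Δψ = ln[tan(π/4+φ₂/2)/tan(π/4+φ₁/2)] = +1.7360
Δλ = +2.8693 rad (taken the short way round)
course = atan2(Δλ, Δψ) = 58.83°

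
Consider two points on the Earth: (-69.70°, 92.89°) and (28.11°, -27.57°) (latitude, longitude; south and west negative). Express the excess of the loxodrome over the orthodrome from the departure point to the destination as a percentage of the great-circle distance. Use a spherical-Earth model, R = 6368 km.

Great circle: σ = 2.2106 rad → d_gc = Rσ = 14077.0 km
Rhumb: Δφ = +1.7071, Δλ = -2.1024, Δψ = +2.2318, q = Δφ/Δψ = 0.7649 → d_rh = R√(Δφ²+q²Δλ²) = 14934.8 km
Excess = (14934.8 − 14077.0) / 14077.0 = 857.8 / 14077.0 = 6.09% ≈ 6.1%

6.1%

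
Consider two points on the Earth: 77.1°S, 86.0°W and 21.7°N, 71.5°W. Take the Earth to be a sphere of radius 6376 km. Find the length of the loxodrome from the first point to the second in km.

Δψ = ln[tan(π/4+φ₂/2)/tan(π/4+φ₁/2)] = +2.5680;  Δφ = +1.7244 rad,  Δλ = +0.2531 rad
q = Δφ/Δψ = 0.6715
d = R·√(Δφ² + q²Δλ²) = 6376·1.73274 = 11048 km

11048 km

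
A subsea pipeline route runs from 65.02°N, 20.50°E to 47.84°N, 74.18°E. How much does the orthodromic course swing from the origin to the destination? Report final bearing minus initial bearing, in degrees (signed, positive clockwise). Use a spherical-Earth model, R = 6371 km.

+46.2°

Initial bearing θ₁ = atan2(sin Δλ cos φ₂, cos φ₁ sin φ₂ − sin φ₁ cos φ₂ cos Δλ) = 95.00°
Final bearing θ₂ = (initial bearing from the destination back to the start) + 180° = 141.19°
Δθ = θ₂ − θ₁ = +46.2°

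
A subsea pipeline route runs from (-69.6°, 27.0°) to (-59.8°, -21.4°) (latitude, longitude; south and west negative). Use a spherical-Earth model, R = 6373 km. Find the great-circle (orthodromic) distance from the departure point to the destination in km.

2459 km

cos σ = sin φ₁ sin φ₂ + cos φ₁ cos φ₂ cos Δλ
      = sin(-69.60°)sin(-59.80°) + cos(-69.60°)cos(-59.80°)cos(-48.40°) = 0.9265
σ = 22.107° → d = Rσ = 6373·0.38584 = 2459 km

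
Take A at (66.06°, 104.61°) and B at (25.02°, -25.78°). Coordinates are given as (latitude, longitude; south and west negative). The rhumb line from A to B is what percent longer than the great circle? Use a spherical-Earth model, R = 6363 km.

Great circle: σ = 1.4220 rad → d_gc = Rσ = 9048.0 km
Rhumb: Δφ = -0.7163, Δλ = -2.2757, Δψ = -1.0999, q = Δφ/Δψ = 0.6512 → d_rh = R√(Δφ²+q²Δλ²) = 10474.0 km
Excess = (10474.0 − 9048.0) / 9048.0 = 1426.0 / 9048.0 = 15.76% ≈ 15.8%

15.8%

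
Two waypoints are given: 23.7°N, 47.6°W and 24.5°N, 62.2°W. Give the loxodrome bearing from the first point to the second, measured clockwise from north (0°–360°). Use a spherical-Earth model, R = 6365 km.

273.4°

Meridional parts: M(φ₁)=+0.4260, M(φ₂)=+0.4413 → ΔM = +0.0153;  Δλ = -0.2548 rad
tan C = Δλ / ΔM = -16.6590 → C = 273.44°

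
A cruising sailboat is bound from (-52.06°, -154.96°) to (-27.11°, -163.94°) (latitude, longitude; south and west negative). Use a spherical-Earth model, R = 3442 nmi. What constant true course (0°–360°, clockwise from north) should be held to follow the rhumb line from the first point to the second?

Meridional parts: M(φ₁)=-1.0679, M(φ₂)=-0.4919 → ΔM = +0.5760;  Δλ = -0.1567 rad
tan C = Δλ / ΔM = -0.2721 → C = 344.78°

344.8°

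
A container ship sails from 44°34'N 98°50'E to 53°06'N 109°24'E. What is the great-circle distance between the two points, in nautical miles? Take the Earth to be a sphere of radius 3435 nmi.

659 nmi

Haversine: a = sin²(Δφ/2)+cos φ₁ cos φ₂ sin²(Δλ/2) = 0.00916;  σ = 2·atan2(√a,√(1−a))
σ = 10.985° → d = Rσ = 3435·0.19173 = 659 nmi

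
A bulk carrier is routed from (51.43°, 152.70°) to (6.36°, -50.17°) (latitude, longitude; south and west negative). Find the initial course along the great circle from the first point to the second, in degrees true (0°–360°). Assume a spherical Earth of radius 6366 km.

θ = atan2( sin Δλ·cos φ₂ ,  cos φ₁ sin φ₂ − sin φ₁ cos φ₂ cos Δλ )
  = atan2(+0.3862, +0.7850) = 26.20°

26.2°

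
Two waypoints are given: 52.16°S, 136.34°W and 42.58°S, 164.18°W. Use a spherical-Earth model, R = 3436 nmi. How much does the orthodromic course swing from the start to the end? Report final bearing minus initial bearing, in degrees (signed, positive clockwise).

+20.7°

At departure: θ₁ = atan2(sin Δλ cos φ₂, cos φ₁ sin φ₂ − sin φ₁ cos φ₂ cos Δλ) = 286.08°
At arrival: θ₂ = atan2(sin Δλ cos φ₁, −cos φ₂ sin φ₁ + sin φ₂ cos φ₁ cos Δλ) = 306.82°
Δθ = θ₂ − θ₁ = +20.7°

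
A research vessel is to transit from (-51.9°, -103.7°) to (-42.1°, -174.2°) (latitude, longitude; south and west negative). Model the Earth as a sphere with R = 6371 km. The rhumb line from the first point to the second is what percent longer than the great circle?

3.7%

Great circle: σ = 0.8225 rad → d_gc = Rσ = 5240.0 km
Rhumb: Δφ = +0.1710, Δλ = -1.2305, Δψ = +0.2518, q = Δφ/Δψ = 0.6792 → d_rh = R√(Δφ²+q²Δλ²) = 5435.1 km
Excess = (5435.1 − 5240.0) / 5240.0 = 195.1 / 5240.0 = 3.72% ≈ 3.7%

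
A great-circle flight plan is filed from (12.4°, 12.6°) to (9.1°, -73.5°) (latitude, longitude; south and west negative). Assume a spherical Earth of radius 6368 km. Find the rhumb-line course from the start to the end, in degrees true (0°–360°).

267.8°

Δψ = ln[tan(π/4+φ₂/2)/tan(π/4+φ₁/2)] = -0.0586
Δλ = -1.5027 rad (taken the short way round)
course = atan2(Δλ, Δψ) = 267.77°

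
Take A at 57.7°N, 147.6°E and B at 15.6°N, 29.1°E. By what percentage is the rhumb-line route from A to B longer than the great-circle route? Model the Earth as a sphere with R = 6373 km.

Great circle: σ = 1.5891 rad → d_gc = Rσ = 10127.1 km
Rhumb: Δφ = -0.7348, Δλ = -2.0682, Δψ = -0.9636, q = Δφ/Δψ = 0.7625 → d_rh = R√(Δφ²+q²Δλ²) = 11088.0 km
Excess = (11088.0 − 10127.1) / 10127.1 = 960.9 / 10127.1 = 9.49% ≈ 9.5%

9.5%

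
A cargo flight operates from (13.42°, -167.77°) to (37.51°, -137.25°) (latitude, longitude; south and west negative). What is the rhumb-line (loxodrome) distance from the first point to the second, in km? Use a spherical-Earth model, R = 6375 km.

Δψ = ln[tan(π/4+φ₂/2)/tan(π/4+φ₁/2)] = +0.4708;  Δφ = +0.4204 rad,  Δλ = +0.5327 rad
q = Δφ/Δψ = 0.8931
d = R·√(Δφ² + q²Δλ²) = 6375·0.63490 = 4047 km

4047 km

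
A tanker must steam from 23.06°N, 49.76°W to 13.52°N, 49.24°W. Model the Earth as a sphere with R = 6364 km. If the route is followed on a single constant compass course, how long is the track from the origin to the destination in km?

Rhumb course C = atan2(Δλ, Δψ) with Δψ = ln[tan(π/4+φ₂/2)/tan(π/4+φ₁/2)] = -0.1756, Δλ = +0.0091 → C = 177.04°
d = R·|Δφ| / |cos C| = 6364·0.16650 / 0.99867 = 1061 km

1061 km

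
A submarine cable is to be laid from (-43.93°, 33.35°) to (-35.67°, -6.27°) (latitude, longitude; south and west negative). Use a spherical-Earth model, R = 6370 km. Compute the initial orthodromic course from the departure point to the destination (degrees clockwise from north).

θ = atan2( sin Δλ·cos φ₂ ,  cos φ₁ sin φ₂ − sin φ₁ cos φ₂ cos Δλ )
  = atan2(-0.5181, +0.0142) = 271.57°

271.6°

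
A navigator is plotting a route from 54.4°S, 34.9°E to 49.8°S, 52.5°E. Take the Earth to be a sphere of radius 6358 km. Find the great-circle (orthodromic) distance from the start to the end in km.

cos σ = sin φ₁ sin φ₂ + cos φ₁ cos φ₂ cos Δλ
      = sin(-54.40°)sin(-49.80°) + cos(-54.40°)cos(-49.80°)cos(17.60°) = 0.9792
σ = 11.709° → d = Rσ = 6358·0.20436 = 1299 km

1299 km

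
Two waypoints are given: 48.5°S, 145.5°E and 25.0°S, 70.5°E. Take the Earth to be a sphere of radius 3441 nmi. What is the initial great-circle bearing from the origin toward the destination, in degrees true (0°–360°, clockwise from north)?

263.2°

N = sin Δλ·cos φ₂ = -0.8754;  D = cos φ₁ sin φ₂ − sin φ₁ cos φ₂ cos Δλ = -0.1044
initial course = atan2(N, D) = 263.20°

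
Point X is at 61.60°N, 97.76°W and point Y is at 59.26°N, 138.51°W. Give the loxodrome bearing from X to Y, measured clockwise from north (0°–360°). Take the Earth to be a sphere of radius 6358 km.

Meridional parts: M(φ₁)=+1.3742, M(φ₂)=+1.2914 → ΔM = -0.0828;  Δλ = -0.7112 rad
tan C = Δλ / ΔM = +8.5895 → C = 263.36°

263.4°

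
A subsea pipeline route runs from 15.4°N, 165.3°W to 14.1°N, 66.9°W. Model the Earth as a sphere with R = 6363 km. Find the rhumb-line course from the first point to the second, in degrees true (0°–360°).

Meridional parts: M(φ₁)=+0.2721, M(φ₂)=+0.2486 → ΔM = -0.0235;  Δλ = +1.7174 rad
tan C = Δλ / ΔM = -73.1962 → C = 90.78°

90.8°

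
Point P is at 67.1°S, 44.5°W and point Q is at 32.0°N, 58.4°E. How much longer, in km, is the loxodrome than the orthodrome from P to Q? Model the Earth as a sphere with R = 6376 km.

451 km

Great circle: cos σ = sin φ₁ sin φ₂ + cos φ₁ cos φ₂ cos Δλ,  σ = 2.1674 rad → d_gc = 13819.3 km
Rhumb line: Δψ = +2.1868, q = Δφ/Δψ = 0.7909, d_rh = R√(Δφ²+q²Δλ²) = 14270.4 km
Excess = 14270.4 − 13819.3 = 451.1 ≈ 451 km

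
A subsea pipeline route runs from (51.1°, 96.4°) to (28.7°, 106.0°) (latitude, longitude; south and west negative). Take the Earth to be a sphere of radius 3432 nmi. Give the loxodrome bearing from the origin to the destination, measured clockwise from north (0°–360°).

162.1°

Δψ = ln[tan(π/4+φ₂/2)/tan(π/4+φ₁/2)] = -0.5176
Δλ = +0.1676 rad (taken the short way round)
course = atan2(Δλ, Δψ) = 162.06°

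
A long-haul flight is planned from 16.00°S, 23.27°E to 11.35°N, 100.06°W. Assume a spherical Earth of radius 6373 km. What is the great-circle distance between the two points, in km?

Haversine: a = sin²(Δφ/2)+cos φ₁ cos φ₂ sin²(Δλ/2) = 0.78605;  σ = 2·atan2(√a,√(1−a))
σ = 124.896° → d = Rσ = 6373·2.17985 = 13892 km

13892 km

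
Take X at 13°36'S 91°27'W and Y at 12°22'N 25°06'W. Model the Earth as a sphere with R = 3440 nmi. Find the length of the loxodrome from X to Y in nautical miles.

Rhumb course C = atan2(Δλ, Δψ) with Δψ = ln[tan(π/4+φ₂/2)/tan(π/4+φ₁/2)] = +0.4572, Δλ = +1.1580 → C = 68.46°
d = R·|Δφ| / |cos C| = 3440·0.45320 / 0.36720 = 4246 nmi

4246 nmi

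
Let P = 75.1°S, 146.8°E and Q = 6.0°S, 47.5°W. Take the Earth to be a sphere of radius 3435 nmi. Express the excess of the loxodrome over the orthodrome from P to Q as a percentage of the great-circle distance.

Great circle: σ = 1.7181 rad → d_gc = Rσ = 5901.7 nmi
Rhumb: Δφ = +1.2060, Δλ = +2.8920, Δψ = +1.9294, q = Δφ/Δψ = 0.6251 → d_rh = R√(Δφ²+q²Δλ²) = 7464.5 nmi
Excess = (7464.5 − 5901.7) / 5901.7 = 1562.8 / 5901.7 = 26.48% ≈ 26.5%

26.5%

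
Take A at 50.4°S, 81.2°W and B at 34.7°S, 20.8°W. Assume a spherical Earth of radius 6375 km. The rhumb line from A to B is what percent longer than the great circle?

Great circle: σ = 0.7989 rad → d_gc = Rσ = 5093.0 km
Rhumb: Δφ = +0.2740, Δλ = +1.0542, Δψ = +0.3751, q = Δφ/Δψ = 0.7305 → d_rh = R√(Δφ²+q²Δλ²) = 5210.5 km
Excess = (5210.5 − 5093.0) / 5093.0 = 117.5 / 5093.0 = 2.31% ≈ 2.3%

2.3%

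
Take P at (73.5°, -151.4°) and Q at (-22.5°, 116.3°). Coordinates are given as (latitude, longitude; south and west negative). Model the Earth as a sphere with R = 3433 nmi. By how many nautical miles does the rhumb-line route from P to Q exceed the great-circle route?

Great circle: cos σ = sin φ₁ sin φ₂ + cos φ₁ cos φ₂ cos Δλ,  σ = 1.9578 rad → d_gc = 6721.3 nmi
Rhumb line: Δψ = -2.3343, q = Δφ/Δψ = 0.7178, d_rh = R√(Δφ²+q²Δλ²) = 6988.9 nmi
Excess = 6988.9 − 6721.3 = 267.6 ≈ 268 nmi

268 nmi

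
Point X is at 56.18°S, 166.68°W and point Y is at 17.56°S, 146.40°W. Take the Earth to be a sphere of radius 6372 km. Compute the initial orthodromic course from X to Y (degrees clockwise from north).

θ = atan2( sin Δλ·cos φ₂ ,  cos φ₁ sin φ₂ − sin φ₁ cos φ₂ cos Δλ )
  = atan2(+0.3305, +0.5751) = 29.88°

29.9°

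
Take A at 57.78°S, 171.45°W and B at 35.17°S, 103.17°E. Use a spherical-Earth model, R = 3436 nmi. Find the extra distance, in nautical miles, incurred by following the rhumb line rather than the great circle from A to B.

Great circle: cos σ = sin φ₁ sin φ₂ + cos φ₁ cos φ₂ cos Δλ,  σ = 1.0211 rad → d_gc = 3508.6 nmi
Rhumb line: Δψ = +0.5855, q = Δφ/Δψ = 0.6740, d_rh = R√(Δφ²+q²Δλ²) = 3707.9 nmi
Excess = 3707.9 − 3508.6 = 199.3 ≈ 199 nmi

199 nmi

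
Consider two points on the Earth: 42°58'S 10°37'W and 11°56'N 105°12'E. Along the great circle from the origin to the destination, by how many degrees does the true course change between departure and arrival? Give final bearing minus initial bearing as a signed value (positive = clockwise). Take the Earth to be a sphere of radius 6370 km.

Initial bearing θ₁ = atan2(sin Δλ cos φ₂, cos φ₁ sin φ₂ − sin φ₁ cos φ₂ cos Δλ) = 98.97°
Final bearing θ₂ = (initial bearing from the destination back to the start) + 180° = 47.63°
Δθ = θ₂ − θ₁ = -51.3°

-51.3°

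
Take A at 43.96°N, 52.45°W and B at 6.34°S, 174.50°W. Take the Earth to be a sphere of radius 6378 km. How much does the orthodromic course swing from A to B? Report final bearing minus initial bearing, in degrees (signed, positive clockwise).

At departure: θ₁ = atan2(sin Δλ cos φ₂, cos φ₁ sin φ₂ − sin φ₁ cos φ₂ cos Δλ) = 288.79°
At arrival: θ₂ = atan2(sin Δλ cos φ₁, −cos φ₂ sin φ₁ + sin φ₂ cos φ₁ cos Δλ) = 223.29°
Δθ = θ₂ − θ₁ = -65.5°

-65.5°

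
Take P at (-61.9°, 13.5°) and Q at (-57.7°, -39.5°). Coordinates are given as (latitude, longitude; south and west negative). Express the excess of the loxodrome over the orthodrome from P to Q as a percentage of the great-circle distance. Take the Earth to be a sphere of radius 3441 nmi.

2.8%

Great circle: σ = 0.4576 rad → d_gc = Rσ = 1574.7 nmi
Rhumb: Δφ = +0.0733, Δλ = -0.9250, Δψ = +0.1460, q = Δφ/Δψ = 0.5022 → d_rh = R√(Δφ²+q²Δλ²) = 1618.4 nmi
Excess = (1618.4 − 1574.7) / 1574.7 = 43.7 / 1574.7 = 2.78% ≈ 2.8%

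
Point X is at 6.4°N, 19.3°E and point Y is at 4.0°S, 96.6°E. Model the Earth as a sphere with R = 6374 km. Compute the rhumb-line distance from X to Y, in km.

Rhumb course C = atan2(Δλ, Δψ) with Δψ = ln[tan(π/4+φ₂/2)/tan(π/4+φ₁/2)] = -0.1818, Δλ = +1.3491 → C = 97.67°
d = R·|Δφ| / |cos C| = 6374·0.18151 / 0.13355 = 8663 km

8663 km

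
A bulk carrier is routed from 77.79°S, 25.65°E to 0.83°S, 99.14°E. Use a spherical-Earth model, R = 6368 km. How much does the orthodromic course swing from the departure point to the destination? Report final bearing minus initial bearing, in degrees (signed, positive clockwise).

-62.3°

Initial bearing θ₁ = atan2(sin Δλ cos φ₂, cos φ₁ sin φ₂ − sin φ₁ cos φ₂ cos Δλ) = 74.01°
Final bearing θ₂ = (initial bearing from the destination back to the start) + 180° = 11.73°
Δθ = θ₂ − θ₁ = -62.3°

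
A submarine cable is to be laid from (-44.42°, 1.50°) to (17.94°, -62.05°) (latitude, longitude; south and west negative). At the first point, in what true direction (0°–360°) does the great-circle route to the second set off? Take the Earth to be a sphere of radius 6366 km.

301.2°

θ = atan2( sin Δλ·cos φ₂ ,  cos φ₁ sin φ₂ − sin φ₁ cos φ₂ cos Δλ )
  = atan2(-0.8518, +0.5166) = 301.24°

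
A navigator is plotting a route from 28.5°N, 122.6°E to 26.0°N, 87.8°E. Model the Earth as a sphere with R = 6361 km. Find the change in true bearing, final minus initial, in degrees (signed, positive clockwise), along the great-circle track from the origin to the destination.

-16.3°

Initial bearing θ₁ = atan2(sin Δλ cos φ₂, cos φ₁ sin φ₂ − sin φ₁ cos φ₂ cos Δλ) = 273.69°
Final bearing θ₂ = (initial bearing from the destination back to the start) + 180° = 257.36°
Δθ = θ₂ − θ₁ = -16.3°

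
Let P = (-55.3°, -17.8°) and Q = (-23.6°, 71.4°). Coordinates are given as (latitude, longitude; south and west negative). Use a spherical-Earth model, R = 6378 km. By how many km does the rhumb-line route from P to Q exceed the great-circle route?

Great circle: cos σ = sin φ₁ sin φ₂ + cos φ₁ cos φ₂ cos Δλ,  σ = 1.2277 rad → d_gc = 7830.1 km
Rhumb line: Δψ = +0.7393, q = Δφ/Δψ = 0.7483, d_rh = R√(Δφ²+q²Δλ²) = 8225.9 km
Excess = 8225.9 − 7830.1 = 395.8 ≈ 396 km

396 km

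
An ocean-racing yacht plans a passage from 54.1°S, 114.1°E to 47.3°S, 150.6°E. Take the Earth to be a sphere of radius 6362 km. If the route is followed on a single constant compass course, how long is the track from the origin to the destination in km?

2670 km

Rhumb course C = atan2(Δλ, Δψ) with Δψ = ln[tan(π/4+φ₂/2)/tan(π/4+φ₁/2)] = +0.1878, Δλ = +0.6370 → C = 73.57°
d = R·|Δφ| / |cos C| = 6362·0.11868 / 0.28279 = 2670 km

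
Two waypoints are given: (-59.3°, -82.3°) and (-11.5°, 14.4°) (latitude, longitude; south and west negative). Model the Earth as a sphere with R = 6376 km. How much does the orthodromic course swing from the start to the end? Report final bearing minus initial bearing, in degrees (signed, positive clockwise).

-70.9°

Initial bearing θ₁ = atan2(sin Δλ cos φ₂, cos φ₁ sin φ₂ − sin φ₁ cos φ₂ cos Δλ) = 101.62°
Final bearing θ₂ = (initial bearing from the destination back to the start) + 180° = 30.69°
Δθ = θ₂ − θ₁ = -70.9°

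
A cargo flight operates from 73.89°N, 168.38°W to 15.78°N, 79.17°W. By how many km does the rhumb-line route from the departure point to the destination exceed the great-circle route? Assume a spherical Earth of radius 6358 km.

Great circle: cos σ = sin φ₁ sin φ₂ + cos φ₁ cos φ₂ cos Δλ,  σ = 1.3026 rad → d_gc = 8282.23 km
Rhumb line: Δψ = -1.6764, q = Δφ/Δψ = 0.6050, d_rh = R√(Δφ²+q²Δλ²) = 8800.72 km
Excess = 8800.72 − 8282.23 = 518.49 ≈ 518 km

518 km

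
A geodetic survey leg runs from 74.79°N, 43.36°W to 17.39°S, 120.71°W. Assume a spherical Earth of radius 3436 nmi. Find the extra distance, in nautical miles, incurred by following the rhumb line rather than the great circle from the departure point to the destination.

187 nmi

Great circle: cos σ = sin φ₁ sin φ₂ + cos φ₁ cos φ₂ cos Δλ,  σ = 1.8066 rad → d_gc = 6207.3 nmi
Rhumb line: Δψ = -2.3218, q = Δφ/Δψ = 0.6929, d_rh = R√(Δφ²+q²Δλ²) = 6394.5 nmi
Excess = 6394.5 − 6207.3 = 187.2 ≈ 187 nmi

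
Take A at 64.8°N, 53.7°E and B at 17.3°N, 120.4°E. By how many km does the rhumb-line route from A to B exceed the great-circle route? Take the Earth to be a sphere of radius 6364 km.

207 km

Great circle: cos σ = sin φ₁ sin φ₂ + cos φ₁ cos φ₂ cos Δλ,  σ = 1.1264 rad → d_gc = 7168.7 km
Rhumb line: Δψ = -1.1916, q = Δφ/Δψ = 0.6957, d_rh = R√(Δφ²+q²Δλ²) = 7375.9 km
Excess = 7375.9 − 7168.7 = 207.2 ≈ 207 km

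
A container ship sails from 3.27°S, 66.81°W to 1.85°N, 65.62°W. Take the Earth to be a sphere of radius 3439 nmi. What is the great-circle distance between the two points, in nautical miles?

315 nmi

Haversine: a = sin²(Δφ/2)+cos φ₁ cos φ₂ sin²(Δλ/2) = 0.00210;  σ = 2·atan2(√a,√(1−a))
σ = 5.256° → d = Rσ = 3439·0.09174 = 315 nmi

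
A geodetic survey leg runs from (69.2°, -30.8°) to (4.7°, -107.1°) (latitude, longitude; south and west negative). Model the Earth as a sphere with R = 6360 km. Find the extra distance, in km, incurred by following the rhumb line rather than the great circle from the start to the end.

Great circle: cos σ = sin φ₁ sin φ₂ + cos φ₁ cos φ₂ cos Δλ,  σ = 1.4097 rad → d_gc = 8965.6 km
Rhumb line: Δψ = -1.6132, q = Δφ/Δψ = 0.6978, d_rh = R√(Δφ²+q²Δλ²) = 9283.9 km
Excess = 9283.9 − 8965.6 = 318.3 ≈ 318 km

318 km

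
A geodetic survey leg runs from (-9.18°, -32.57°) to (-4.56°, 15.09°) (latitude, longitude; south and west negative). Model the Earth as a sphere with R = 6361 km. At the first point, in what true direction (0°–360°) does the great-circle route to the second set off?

θ = atan2( sin Δλ·cos φ₂ ,  cos φ₁ sin φ₂ − sin φ₁ cos φ₂ cos Δλ )
  = atan2(+0.7368, +0.0286) = 87.78°

87.8°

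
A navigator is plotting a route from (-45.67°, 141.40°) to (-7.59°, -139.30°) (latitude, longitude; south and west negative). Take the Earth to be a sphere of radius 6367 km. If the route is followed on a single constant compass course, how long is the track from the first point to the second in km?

8746 km

Rhumb course C = atan2(Δλ, Δψ) with Δψ = ln[tan(π/4+φ₂/2)/tan(π/4+φ₁/2)] = +0.7651, Δλ = +1.3840 → C = 61.06°
d = R·|Δφ| / |cos C| = 6367·0.66462 / 0.48382 = 8746 km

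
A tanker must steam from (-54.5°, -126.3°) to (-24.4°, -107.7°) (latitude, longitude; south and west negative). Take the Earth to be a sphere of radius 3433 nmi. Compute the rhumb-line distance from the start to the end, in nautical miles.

Rhumb course C = atan2(Δλ, Δψ) with Δψ = ln[tan(π/4+φ₂/2)/tan(π/4+φ₁/2)] = +0.6998, Δλ = +0.3246 → C = 24.89°
d = R·|Δφ| / |cos C| = 3433·0.52534 / 0.90714 = 1988 nmi

1988 nmi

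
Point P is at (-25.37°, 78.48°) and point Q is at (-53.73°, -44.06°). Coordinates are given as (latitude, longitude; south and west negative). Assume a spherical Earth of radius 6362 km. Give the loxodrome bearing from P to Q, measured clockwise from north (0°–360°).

252.9°

Δψ = ln[tan(π/4+φ₂/2)/tan(π/4+φ₁/2)] = -0.6582
Δλ = -2.1387 rad (taken the short way round)
course = atan2(Δλ, Δψ) = 252.89°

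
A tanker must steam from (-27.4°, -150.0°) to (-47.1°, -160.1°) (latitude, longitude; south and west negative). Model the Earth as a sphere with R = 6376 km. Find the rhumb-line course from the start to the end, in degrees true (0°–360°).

202.0°

Δψ = ln[tan(π/4+φ₂/2)/tan(π/4+φ₁/2)] = -0.4366
Δλ = -0.1763 rad (taken the short way round)
course = atan2(Δλ, Δψ) = 201.99°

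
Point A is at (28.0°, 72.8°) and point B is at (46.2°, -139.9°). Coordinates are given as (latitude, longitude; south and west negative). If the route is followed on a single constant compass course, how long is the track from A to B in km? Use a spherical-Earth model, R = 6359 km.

Δψ = ln[tan(π/4+φ₂/2)/tan(π/4+φ₁/2)] = +0.4019;  Δφ = +0.3176 rad,  Δλ = +2.5709 rad
q = Δφ/Δψ = 0.7903
d = R·√(Δφ² + q²Δλ²) = 6359·2.05653 = 13077 km

13077 km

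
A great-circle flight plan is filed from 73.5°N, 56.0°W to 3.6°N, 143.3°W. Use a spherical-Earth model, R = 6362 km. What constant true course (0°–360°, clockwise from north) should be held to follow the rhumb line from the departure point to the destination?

Δψ = ln[tan(π/4+φ₂/2)/tan(π/4+φ₁/2)] = -1.8682
Δλ = -1.5237 rad (taken the short way round)
course = atan2(Δλ, Δψ) = 219.20°

219.2°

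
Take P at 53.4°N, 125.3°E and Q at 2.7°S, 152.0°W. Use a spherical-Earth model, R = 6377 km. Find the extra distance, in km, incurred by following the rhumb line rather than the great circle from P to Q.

225 km

Great circle: cos σ = sin φ₁ sin φ₂ + cos φ₁ cos φ₂ cos Δλ,  σ = 1.5329 rad → d_gc = 9775.5 km
Rhumb line: Δψ = -1.1536, q = Δφ/Δψ = 0.8487, d_rh = R√(Δφ²+q²Δλ²) = 10000.8 km
Excess = 10000.8 − 9775.5 = 225.3 ≈ 225 km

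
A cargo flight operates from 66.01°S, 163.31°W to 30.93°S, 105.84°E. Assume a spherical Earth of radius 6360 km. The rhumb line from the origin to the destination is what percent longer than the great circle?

Great circle: σ = 1.0878 rad → d_gc = Rσ = 6918.5 km
Rhumb: Δφ = +0.6123, Δλ = -1.5856, Δψ = +0.9808, q = Δφ/Δψ = 0.6242 → d_rh = R√(Δφ²+q²Δλ²) = 7402.1 km
Excess = (7402.1 − 6918.5) / 6918.5 = 483.6 / 6918.5 = 6.99% ≈ 7.0%

7.0%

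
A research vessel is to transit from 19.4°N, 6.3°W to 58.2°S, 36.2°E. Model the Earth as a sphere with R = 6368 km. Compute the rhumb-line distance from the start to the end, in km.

Δψ = ln[tan(π/4+φ₂/2)/tan(π/4+φ₁/2)] = -1.6010;  Δφ = -1.3544 rad,  Δλ = +0.7418 rad
q = Δφ/Δψ = 0.8459
d = R·√(Δφ² + q²Δλ²) = 6368·1.49268 = 9505 km

9505 km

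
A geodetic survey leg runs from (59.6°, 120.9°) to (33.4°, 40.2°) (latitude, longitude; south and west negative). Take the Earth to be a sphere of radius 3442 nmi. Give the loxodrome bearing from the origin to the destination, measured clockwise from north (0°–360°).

244.1°

Meridional parts: M(φ₁)=+1.3031, M(φ₂)=+0.6191 → ΔM = -0.6840;  Δλ = -1.4085 rad
tan C = Δλ / ΔM = +2.0592 → C = 244.10°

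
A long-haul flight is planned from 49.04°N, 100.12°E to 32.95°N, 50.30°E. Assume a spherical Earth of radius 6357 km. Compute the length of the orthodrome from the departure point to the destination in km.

4442 km

Haversine: a = sin²(Δφ/2)+cos φ₁ cos φ₂ sin²(Δλ/2) = 0.11717;  σ = 2·atan2(√a,√(1−a))
σ = 40.035° → d = Rσ = 6357·0.69874 = 4442 km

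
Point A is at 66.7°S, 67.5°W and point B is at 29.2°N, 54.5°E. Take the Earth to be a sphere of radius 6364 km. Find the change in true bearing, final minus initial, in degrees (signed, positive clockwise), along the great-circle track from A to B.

At departure: θ₁ = atan2(sin Δλ cos φ₂, cos φ₁ sin φ₂ − sin φ₁ cos φ₂ cos Δλ) = 107.39°
At arrival: θ₂ = atan2(sin Δλ cos φ₁, −cos φ₂ sin φ₁ + sin φ₂ cos φ₁ cos Δλ) = 25.62°
Δθ = θ₂ − θ₁ = -81.8°

-81.8°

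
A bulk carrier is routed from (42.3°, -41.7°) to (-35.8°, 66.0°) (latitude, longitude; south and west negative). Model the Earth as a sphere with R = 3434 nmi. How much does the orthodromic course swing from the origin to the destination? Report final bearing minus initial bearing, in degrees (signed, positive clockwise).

+11.4°

Initial bearing θ₁ = atan2(sin Δλ cos φ₂, cos φ₁ sin φ₂ − sin φ₁ cos φ₂ cos Δλ) = 109.04°
Final bearing θ₂ = (initial bearing from the destination back to the start) + 180° = 120.46°
Δθ = θ₂ − θ₁ = +11.4°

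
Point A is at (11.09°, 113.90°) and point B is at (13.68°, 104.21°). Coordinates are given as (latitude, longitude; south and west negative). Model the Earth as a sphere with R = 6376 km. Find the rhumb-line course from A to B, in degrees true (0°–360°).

285.3°

Meridional parts: M(φ₁)=+0.1948, M(φ₂)=+0.2411 → ΔM = +0.0463;  Δλ = -0.1691 rad
tan C = Δλ / ΔM = -3.6539 → C = 285.31°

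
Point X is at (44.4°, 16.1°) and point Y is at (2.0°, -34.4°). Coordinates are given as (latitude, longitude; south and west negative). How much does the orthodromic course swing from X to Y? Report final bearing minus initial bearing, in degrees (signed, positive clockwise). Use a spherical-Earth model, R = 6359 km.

-22.5°

At departure: θ₁ = atan2(sin Δλ cos φ₂, cos φ₁ sin φ₂ − sin φ₁ cos φ₂ cos Δλ) = 241.44°
At arrival: θ₂ = atan2(sin Δλ cos φ₁, −cos φ₂ sin φ₁ + sin φ₂ cos φ₁ cos Δλ) = 218.89°
Δθ = θ₂ − θ₁ = -22.5°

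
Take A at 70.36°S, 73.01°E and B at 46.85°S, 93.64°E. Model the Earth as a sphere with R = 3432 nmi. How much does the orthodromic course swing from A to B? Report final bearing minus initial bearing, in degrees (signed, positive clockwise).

-18.0°

At departure: θ₁ = atan2(sin Δλ cos φ₂, cos φ₁ sin φ₂ − sin φ₁ cos φ₂ cos Δλ) = 33.97°
At arrival: θ₂ = atan2(sin Δλ cos φ₁, −cos φ₂ sin φ₁ + sin φ₂ cos φ₁ cos Δλ) = 15.94°
Δθ = θ₂ − θ₁ = -18.0°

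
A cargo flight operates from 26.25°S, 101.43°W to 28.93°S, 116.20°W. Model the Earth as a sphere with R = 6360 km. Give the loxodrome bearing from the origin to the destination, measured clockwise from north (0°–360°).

258.4°

Meridional parts: M(φ₁)=-0.4751, M(φ₂)=-0.5279 → ΔM = -0.0528;  Δλ = -0.2578 rad
tan C = Δλ / ΔM = +4.8838 → C = 258.43°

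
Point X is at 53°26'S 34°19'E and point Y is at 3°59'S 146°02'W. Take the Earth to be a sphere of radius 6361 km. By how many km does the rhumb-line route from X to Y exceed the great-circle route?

Great circle: cos σ = sin φ₁ sin φ₂ + cos φ₁ cos φ₂ cos Δλ,  σ = 2.1395 rad → d_gc = 13609.2 km
Rhumb line: Δψ = +1.0379, q = Δφ/Δψ = 0.8316, d_rh = R√(Δφ²+q²Δλ²) = 17470.3 km
Excess = 17470.3 − 13609.2 = 3861.1 ≈ 3861 km

3861 km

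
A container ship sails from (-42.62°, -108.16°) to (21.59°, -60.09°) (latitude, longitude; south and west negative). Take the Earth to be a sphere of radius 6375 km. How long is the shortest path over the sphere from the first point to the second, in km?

Haversine: a = sin²(Δφ/2)+cos φ₁ cos φ₂ sin²(Δλ/2) = 0.39597;  σ = 2·atan2(√a,√(1−a))
σ = 77.991° → d = Rσ = 6375·1.36120 = 8678 km

8678 km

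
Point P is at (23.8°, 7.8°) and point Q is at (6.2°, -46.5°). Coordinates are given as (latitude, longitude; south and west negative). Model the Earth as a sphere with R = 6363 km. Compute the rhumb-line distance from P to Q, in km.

6119 km

Rhumb course C = atan2(Δλ, Δψ) with Δψ = ln[tan(π/4+φ₂/2)/tan(π/4+φ₁/2)] = -0.3195, Δλ = -0.9477 → C = 251.37°
d = R·|Δφ| / |cos C| = 6363·0.30718 / 0.31942 = 6119 km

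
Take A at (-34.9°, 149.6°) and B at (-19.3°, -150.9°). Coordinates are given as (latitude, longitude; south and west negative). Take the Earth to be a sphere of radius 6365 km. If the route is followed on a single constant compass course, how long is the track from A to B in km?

Δψ = ln[tan(π/4+φ₂/2)/tan(π/4+φ₁/2)] = +0.3073;  Δφ = +0.2723 rad,  Δλ = +1.0385 rad
q = Δφ/Δψ = 0.8860
d = R·√(Δφ² + q²Δλ²) = 6365·0.95953 = 6107 km

6107 km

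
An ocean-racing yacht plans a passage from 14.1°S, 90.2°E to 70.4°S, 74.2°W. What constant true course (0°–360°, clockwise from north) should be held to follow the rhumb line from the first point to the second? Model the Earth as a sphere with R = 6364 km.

242.3°

Δψ = ln[tan(π/4+φ₂/2)/tan(π/4+φ₁/2)] = -1.5074
Δλ = -2.8693 rad (taken the short way round)
course = atan2(Δλ, Δψ) = 242.28°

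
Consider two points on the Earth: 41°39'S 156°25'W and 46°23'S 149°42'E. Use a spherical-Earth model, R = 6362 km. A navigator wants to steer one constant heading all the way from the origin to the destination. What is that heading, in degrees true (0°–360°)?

263.0°

Meridional parts: M(φ₁)=-0.8010, M(φ₂)=-0.9159 → ΔM = -0.1150;  Δλ = -0.9404 rad
tan C = Δλ / ΔM = +8.1798 → C = 263.03°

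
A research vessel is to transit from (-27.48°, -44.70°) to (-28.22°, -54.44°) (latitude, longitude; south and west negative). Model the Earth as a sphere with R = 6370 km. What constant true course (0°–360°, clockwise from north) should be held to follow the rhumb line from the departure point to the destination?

265.1°

Meridional parts: M(φ₁)=-0.4991, M(φ₂)=-0.5137 → ΔM = -0.0146;  Δλ = -0.1700 rad
tan C = Δλ / ΔM = +11.6375 → C = 265.09°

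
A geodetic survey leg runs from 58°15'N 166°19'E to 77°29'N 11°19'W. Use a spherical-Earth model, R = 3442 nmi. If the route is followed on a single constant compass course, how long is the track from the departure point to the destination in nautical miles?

3933 nmi

Δψ = ln[tan(π/4+φ₂/2)/tan(π/4+φ₁/2)] = +0.9529;  Δφ = +0.3357 rad,  Δλ = -3.1003 rad
q = Δφ/Δψ = 0.3523
d = R·√(Δφ² + q²Δλ²) = 3442·1.14258 = 3933 nmi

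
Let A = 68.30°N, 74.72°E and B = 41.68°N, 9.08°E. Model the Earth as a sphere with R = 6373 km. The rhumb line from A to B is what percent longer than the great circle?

4.0%

Great circle: σ = 0.7499 rad → d_gc = Rσ = 4779.2 km
Rhumb: Δφ = -0.4646, Δλ = -1.1456, Δψ = -0.8503, q = Δφ/Δψ = 0.5464 → d_rh = R√(Δφ²+q²Δλ²) = 4968.0 km
Excess = (4968.0 − 4779.2) / 4779.2 = 188.8 / 4779.2 = 3.9505% ≈ 4.0%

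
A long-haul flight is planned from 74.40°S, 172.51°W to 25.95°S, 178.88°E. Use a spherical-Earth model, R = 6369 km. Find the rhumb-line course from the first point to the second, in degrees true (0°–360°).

354.3°

Δψ = ln[tan(π/4+φ₂/2)/tan(π/4+φ₁/2)] = +1.5187
Δλ = -0.1503 rad (taken the short way round)
course = atan2(Δλ, Δψ) = 354.35°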